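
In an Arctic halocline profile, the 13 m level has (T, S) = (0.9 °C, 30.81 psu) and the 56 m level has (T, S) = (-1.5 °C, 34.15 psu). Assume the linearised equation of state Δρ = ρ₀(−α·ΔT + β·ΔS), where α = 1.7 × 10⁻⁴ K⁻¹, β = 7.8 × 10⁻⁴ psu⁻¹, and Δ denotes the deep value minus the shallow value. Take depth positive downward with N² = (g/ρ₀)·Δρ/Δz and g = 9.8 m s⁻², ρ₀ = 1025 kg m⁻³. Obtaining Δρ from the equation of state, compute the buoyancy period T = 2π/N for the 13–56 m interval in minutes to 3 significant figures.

4.00 min

ΔT = -2.4 K, ΔS = +3.34 psu (deep − shallow).
Δρ/ρ₀ = −αΔT + βΔS = 4.08 × 10⁻⁴ + 2.6052 × 10⁻³ = 3.0132 × 10⁻³, so Δρ ≈ 3.089 kg m⁻³.
N² = (g/ρ₀)·Δρ/Δz = g·(Δρ/ρ₀)/Δz = 9.8 × 3.0132 × 10⁻³ / 43 = 6.8673 × 10⁻⁴ s⁻².
N = √(6.8673 × 10⁻⁴) = 0.026206 rad s⁻¹ → T = 2π/N = 239.76 s = 3.9960 min ≈ 4.00 min.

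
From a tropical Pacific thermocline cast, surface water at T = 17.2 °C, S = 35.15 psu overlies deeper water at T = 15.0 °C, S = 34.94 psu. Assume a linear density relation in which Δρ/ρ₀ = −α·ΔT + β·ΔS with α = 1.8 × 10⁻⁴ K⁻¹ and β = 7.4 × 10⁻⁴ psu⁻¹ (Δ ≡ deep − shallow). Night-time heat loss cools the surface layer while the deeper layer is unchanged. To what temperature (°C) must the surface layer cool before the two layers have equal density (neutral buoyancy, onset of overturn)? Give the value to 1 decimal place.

Neutral buoyancy requires Δρ = 0, i.e. −α(T_deep − T_surf′) + β(S_deep − S_surf) = 0.
T_surf′ = T_deep − (β/α)·ΔS = 15.0 − (7.4 × 10⁻⁴/1.8 × 10⁻⁴)·(-0.21) = 15.863 °C.
Cooling required: 17.2 − (15.863) = 1.337 °C.

15.9 °C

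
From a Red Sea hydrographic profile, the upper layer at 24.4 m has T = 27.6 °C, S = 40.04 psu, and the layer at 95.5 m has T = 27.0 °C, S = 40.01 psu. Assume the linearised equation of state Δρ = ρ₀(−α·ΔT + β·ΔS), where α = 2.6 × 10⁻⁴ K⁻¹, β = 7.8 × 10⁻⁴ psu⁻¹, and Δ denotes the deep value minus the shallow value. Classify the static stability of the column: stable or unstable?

ΔT = 27.0 − 27.6 = -0.6 K and ΔS = 40.01 − 40.04 = -0.03 psu (deep − shallow).
−αΔT = 1.56 × 10⁻⁴; βΔS = -2.34 × 10⁻⁵; sum Δρ/ρ₀ = 1.326 × 10⁻⁴.
Δρ/ρ₀ > 0, so Δρ > 0: deeper water is denser → statically stable.

stable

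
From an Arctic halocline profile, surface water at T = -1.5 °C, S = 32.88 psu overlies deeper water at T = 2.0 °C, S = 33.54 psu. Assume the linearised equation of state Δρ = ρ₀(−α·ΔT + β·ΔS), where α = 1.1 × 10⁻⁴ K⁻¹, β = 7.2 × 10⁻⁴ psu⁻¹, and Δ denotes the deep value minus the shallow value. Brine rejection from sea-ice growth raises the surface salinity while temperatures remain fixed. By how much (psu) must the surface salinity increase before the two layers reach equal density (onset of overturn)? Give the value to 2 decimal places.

0.13 psu

Neutral buoyancy requires −α(T_deep − T_surf) + β(S_deep − S_surf′) = 0.
S_surf′ = S_deep − (α/β)·ΔT = 33.54 − (1.1 × 10⁻⁴/7.2 × 10⁻⁴)·(+3.5) = 33.0053 psu.
Increase required: 33.0053 − 32.88 = 0.1253 psu.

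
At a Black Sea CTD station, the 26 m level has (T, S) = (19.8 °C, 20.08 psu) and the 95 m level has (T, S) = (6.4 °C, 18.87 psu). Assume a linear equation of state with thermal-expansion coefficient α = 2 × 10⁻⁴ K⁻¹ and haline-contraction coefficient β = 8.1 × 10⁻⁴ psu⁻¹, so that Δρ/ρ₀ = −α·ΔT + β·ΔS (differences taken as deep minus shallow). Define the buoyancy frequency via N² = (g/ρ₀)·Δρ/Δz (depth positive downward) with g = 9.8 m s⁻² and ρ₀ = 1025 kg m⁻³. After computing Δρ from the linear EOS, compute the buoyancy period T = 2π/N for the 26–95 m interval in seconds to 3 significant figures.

ΔT = -13.4 K, ΔS = -1.21 psu (deep − shallow).
Δρ/ρ₀ = −αΔT + βΔS = 2.68 × 10⁻³ − 9.801 × 10⁻⁴ = 1.6999 × 10⁻³, so Δρ ≈ 1.742 kg m⁻³.
N² = (g/ρ₀)·Δρ/Δz = g·(Δρ/ρ₀)/Δz = 9.8 × 1.6999 × 10⁻³ / 69 = 2.4144 × 10⁻⁴ s⁻².
N = √(2.4144 × 10⁻⁴) = 0.015538 rad s⁻¹ → T = 2π/N = 404.38 s ≈ 404 s.

404 s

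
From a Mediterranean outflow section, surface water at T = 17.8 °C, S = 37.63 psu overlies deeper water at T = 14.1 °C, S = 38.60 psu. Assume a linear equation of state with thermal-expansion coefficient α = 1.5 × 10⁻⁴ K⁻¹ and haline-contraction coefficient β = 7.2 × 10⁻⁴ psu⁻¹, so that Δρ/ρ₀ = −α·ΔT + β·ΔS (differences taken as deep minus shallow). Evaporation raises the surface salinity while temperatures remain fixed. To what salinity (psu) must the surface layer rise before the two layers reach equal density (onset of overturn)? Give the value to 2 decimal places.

39.37 psu

Neutral buoyancy requires −α(T_deep − T_surf) + β(S_deep − S_surf′) = 0.
S_surf′ = S_deep − (α/β)·ΔT = 38.60 − (1.5 × 10⁻⁴/7.2 × 10⁻⁴)·(-3.7) = 39.3708 psu.
Increase required: 39.3708 − 37.63 = 1.7408 psu.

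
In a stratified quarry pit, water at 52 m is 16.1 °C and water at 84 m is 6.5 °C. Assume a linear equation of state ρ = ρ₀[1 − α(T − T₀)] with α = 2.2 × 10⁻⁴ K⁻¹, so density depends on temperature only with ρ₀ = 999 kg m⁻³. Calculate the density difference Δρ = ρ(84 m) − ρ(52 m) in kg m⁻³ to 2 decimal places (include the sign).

+2.11 kg m⁻³

ΔT = -9.6 K, Δρ/ρ₀ = −αΔT = 2.112 × 10⁻³.
Δρ = 999 × (2.112 × 10⁻³) = +2.11 kg m⁻³.
Positive Δρ: denser below, stable.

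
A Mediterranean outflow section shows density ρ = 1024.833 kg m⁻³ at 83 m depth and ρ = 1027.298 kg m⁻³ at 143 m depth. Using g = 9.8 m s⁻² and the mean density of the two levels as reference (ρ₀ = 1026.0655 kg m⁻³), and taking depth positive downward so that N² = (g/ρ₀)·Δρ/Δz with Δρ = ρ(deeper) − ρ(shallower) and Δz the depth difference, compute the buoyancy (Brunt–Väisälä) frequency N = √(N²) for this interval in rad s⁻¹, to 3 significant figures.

Δρ = 1027.298 − 1024.833 = 2.465 kg m⁻³ over Δz = 143 − 83 = 60 m.
N² = (9.8/1026.0655) × (2.465/60) = 3.9239 × 10⁻⁴ s⁻².
N = √(3.9239 × 10⁻⁴) = 0.019809 rad s⁻¹ ≈ 0.0198 rad s⁻¹.
A positive N² confirms static stability across the interval.

0.0198 rad s⁻¹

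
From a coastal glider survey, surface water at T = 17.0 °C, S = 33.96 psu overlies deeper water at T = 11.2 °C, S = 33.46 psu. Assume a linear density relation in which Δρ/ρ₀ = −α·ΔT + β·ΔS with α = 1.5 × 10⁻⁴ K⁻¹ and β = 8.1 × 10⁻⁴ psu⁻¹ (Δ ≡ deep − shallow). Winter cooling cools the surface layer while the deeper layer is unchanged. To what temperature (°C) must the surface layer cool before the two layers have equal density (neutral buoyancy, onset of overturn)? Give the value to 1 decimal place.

Neutral buoyancy requires Δρ = 0, i.e. −α(T_deep − T_surf′) + β(S_deep − S_surf) = 0.
T_surf′ = T_deep − (β/α)·ΔS = 11.2 − (8.1 × 10⁻⁴/1.5 × 10⁻⁴)·(-0.50) = 13.900 °C.
Cooling required: 17.0 − (13.900) = 3.100 °C.

13.9 °C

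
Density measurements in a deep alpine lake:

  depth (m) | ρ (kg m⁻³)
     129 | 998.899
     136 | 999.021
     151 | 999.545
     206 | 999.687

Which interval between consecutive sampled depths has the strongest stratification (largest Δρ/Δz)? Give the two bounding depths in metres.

136–151 m

Compute the density gradient over each adjacent pair:
  129–136 m: Δρ/Δz = 0.122/7 = 0.017 kg m⁻⁴
  136–151 m: Δρ/Δz = 0.524/15 = 0.035 kg m⁻⁴
  151–206 m: Δρ/Δz = 0.142/55 = 2.6 × 10⁻³ kg m⁻⁴
The largest gradient is in the 136–151 m interval — the pycnocline.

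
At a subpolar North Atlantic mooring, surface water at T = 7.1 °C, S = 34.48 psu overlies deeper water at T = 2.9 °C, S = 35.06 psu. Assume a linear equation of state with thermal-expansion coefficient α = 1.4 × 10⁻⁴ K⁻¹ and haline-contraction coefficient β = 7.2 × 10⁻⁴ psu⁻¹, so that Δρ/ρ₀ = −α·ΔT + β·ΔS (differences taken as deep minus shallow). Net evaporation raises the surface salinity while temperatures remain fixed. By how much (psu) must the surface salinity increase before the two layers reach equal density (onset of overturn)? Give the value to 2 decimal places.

1.40 psu

Neutral buoyancy requires −α(T_deep − T_surf) + β(S_deep − S_surf′) = 0.
S_surf′ = S_deep − (α/β)·ΔT = 35.06 − (1.4 × 10⁻⁴/7.2 × 10⁻⁴)·(-4.2) = 35.8767 psu.
Increase required: 35.8767 − 34.48 = 1.3967 psu.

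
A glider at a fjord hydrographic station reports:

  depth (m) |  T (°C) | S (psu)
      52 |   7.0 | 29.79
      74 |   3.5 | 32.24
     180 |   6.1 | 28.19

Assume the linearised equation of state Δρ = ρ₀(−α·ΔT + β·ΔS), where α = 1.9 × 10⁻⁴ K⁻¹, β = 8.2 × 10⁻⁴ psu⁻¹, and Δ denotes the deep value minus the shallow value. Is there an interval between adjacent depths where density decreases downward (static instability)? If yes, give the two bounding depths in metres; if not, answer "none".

74–180 m

Evaluate Δρ/ρ₀ = −αΔT + βΔS across each adjacent pair:
  52–74 m: −αΔT+βΔS = −(1.9 × 10⁻⁴)(-3.5)+(8.2 × 10⁻⁴)(+2.45) = 2.7 × 10⁻³ → stable
  74–180 m: −αΔT+βΔS = −(1.9 × 10⁻⁴)(+2.6)+(8.2 × 10⁻⁴)(-4.05) = -3.8 × 10⁻³ → UNSTABLE
The 74–180 m interval has Δρ < 0: lighter water underlies denser water.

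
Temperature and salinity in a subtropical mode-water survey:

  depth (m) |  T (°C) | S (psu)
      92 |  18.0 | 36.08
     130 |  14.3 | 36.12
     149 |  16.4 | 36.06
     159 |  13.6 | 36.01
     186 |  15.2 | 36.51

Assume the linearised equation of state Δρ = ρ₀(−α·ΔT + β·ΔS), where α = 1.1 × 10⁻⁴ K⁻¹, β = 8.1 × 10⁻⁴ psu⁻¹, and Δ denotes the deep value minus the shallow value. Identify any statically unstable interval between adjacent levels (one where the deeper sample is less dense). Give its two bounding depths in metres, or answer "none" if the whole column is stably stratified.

Evaluate Δρ/ρ₀ = −αΔT + βΔS across each adjacent pair:
  92–130 m: −αΔT+βΔS = −(1.1 × 10⁻⁴)(-3.7)+(8.1 × 10⁻⁴)(+0.04) = 4.4 × 10⁻⁴ → stable
  130–149 m: −αΔT+βΔS = −(1.1 × 10⁻⁴)(+2.1)+(8.1 × 10⁻⁴)(-0.06) = -2.8 × 10⁻⁴ → UNSTABLE
  149–159 m: −αΔT+βΔS = −(1.1 × 10⁻⁴)(-2.8)+(8.1 × 10⁻⁴)(-0.05) = 2.7 × 10⁻⁴ → stable
  159–186 m: −αΔT+βΔS = −(1.1 × 10⁻⁴)(+1.6)+(8.1 × 10⁻⁴)(+0.50) = 2.3 × 10⁻⁴ → stable
The 130–149 m interval has Δρ < 0: lighter water underlies denser water.

130–149 m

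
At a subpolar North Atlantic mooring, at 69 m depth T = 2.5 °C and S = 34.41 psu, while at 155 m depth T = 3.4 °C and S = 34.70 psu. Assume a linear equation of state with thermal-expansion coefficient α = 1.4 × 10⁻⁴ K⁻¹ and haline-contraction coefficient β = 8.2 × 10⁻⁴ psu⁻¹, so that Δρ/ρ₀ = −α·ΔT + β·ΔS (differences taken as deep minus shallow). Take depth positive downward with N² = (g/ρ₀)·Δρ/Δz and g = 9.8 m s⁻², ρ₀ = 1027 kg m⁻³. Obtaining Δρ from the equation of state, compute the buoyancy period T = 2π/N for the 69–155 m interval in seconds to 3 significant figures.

1.76 × 10³ s

ΔT = +0.9 K, ΔS = +0.29 psu (deep − shallow).
Δρ/ρ₀ = −αΔT + βΔS = -1.26 × 10⁻⁴ + 2.378 × 10⁻⁴ = 1.118 × 10⁻⁴, so Δρ ≈ 0.1148 kg m⁻³.
N² = (g/ρ₀)·Δρ/Δz = g·(Δρ/ρ₀)/Δz = 9.8 × 1.118 × 10⁻⁴ / 86 = 1.2740 × 10⁻⁵ s⁻².
N = √(1.2740 × 10⁻⁵) = 3.5693 × 10⁻³ rad s⁻¹ → T = 2π/N = 1.7603 × 10³ s ≈ 1.76 × 10³ s.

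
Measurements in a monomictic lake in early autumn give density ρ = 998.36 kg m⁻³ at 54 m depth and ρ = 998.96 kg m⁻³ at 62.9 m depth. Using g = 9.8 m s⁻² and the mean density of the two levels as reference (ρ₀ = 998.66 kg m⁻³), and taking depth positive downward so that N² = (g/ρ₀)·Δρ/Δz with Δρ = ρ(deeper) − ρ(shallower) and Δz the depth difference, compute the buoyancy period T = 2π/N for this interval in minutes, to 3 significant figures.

Δρ = 998.96 − 998.36 = 0.60 kg m⁻³ over Δz = 62.9 − 54 = 8.9 m.
N² = (9.8/998.66) × (0.60/8.9) = 6.6156 × 10⁻⁴ s⁻².
N = √(6.6156 × 10⁻⁴) = 0.025721 rad s⁻¹, so T = 2π/N = 244.28 s = 4.0713 min ≈ 4.07 min.

4.07 min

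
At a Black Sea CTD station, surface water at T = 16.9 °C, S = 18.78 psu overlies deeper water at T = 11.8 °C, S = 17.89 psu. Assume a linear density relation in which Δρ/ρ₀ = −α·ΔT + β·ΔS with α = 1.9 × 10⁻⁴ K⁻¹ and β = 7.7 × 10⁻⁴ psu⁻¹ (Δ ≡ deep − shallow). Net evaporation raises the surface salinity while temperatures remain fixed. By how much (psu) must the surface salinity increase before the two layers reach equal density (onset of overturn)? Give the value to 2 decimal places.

Neutral buoyancy requires −α(T_deep − T_surf) + β(S_deep − S_surf′) = 0.
S_surf′ = S_deep − (α/β)·ΔT = 17.89 − (1.9 × 10⁻⁴/7.7 × 10⁻⁴)·(-5.1) = 19.1484 psu.
Increase required: 19.1484 − 18.78 = 0.3684 psu.

0.37 psu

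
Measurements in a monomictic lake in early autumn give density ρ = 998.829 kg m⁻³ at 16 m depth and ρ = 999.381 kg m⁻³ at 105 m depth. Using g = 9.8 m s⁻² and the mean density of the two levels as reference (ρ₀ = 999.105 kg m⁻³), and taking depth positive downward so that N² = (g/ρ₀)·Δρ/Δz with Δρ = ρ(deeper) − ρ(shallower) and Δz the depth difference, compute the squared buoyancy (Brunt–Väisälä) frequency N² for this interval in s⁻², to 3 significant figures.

6.08 × 10⁻⁵ s⁻²

Δρ = 999.381 − 998.829 = 0.552 kg m⁻³ over Δz = 105 − 16 = 89 m.
N² = (9.8/999.105) × (0.552/89) = 6.0836 × 10⁻⁵ s⁻² ≈ 6.08 × 10⁻⁵ s⁻².
Since Δρ > 0 the layer is stably stratified.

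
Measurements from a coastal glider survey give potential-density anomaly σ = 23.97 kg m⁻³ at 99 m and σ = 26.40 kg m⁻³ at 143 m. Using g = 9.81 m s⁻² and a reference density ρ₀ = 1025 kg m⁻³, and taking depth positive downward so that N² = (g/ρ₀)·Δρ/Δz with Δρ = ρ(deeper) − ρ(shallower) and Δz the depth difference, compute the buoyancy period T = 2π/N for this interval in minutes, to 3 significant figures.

4.55 min

Δρ = 1026.40 − 1023.97 = 2.43 kg m⁻³ over Δz = 143 − 99 = 44 m.
N² = (9.81/1025) × (2.43/44) = 5.2857 × 10⁻⁴ s⁻².
N = √(5.2857 × 10⁻⁴) = 0.022991 rad s⁻¹, so T = 2π/N = 273.29 s = 4.5548 min ≈ 4.55 min.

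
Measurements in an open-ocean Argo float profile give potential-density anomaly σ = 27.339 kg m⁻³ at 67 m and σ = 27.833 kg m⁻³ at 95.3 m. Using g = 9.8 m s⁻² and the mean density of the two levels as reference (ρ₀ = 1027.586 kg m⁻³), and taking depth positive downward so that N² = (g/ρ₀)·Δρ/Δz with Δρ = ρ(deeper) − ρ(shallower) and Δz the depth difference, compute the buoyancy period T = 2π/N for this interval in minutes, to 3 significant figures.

Δρ = 1027.833 − 1027.339 = 0.494 kg m⁻³ over Δz = 95.3 − 67 = 28.3 m.
N² = (9.8/1027.586) × (0.494/28.3) = 1.6647 × 10⁻⁴ s⁻².
N = √(1.6647 × 10⁻⁴) = 0.012902 rad s⁻¹, so T = 2π/N = 486.99 s = 8.1165 min ≈ 8.12 min.

8.12 min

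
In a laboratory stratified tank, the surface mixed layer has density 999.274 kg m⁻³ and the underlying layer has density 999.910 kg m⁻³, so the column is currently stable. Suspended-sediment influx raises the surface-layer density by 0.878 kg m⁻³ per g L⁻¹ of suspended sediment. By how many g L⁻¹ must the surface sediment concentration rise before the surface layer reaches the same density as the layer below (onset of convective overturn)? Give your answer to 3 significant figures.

0.724 g L⁻¹

Density deficit of the surface layer: 999.910 − 999.274 = 0.636 kg m⁻³.
Required change = 0.636 / 0.878 = 0.724 g L⁻¹.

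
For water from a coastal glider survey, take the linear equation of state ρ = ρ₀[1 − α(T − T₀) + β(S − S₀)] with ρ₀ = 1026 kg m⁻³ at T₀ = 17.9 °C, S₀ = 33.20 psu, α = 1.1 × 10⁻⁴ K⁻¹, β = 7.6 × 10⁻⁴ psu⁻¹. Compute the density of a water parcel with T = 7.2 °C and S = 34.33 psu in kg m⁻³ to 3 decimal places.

1028.089 kg m⁻³

T − T₀ = -10.7 K, S − S₀ = +1.13 psu.
Bracket = 1 − α·(-10.7) + β·(+1.13) = 1 + (2.0358 × 10⁻³) = 1.0020358.
ρ = 1026 × 1.0020358 = 1028.089 kg m⁻³.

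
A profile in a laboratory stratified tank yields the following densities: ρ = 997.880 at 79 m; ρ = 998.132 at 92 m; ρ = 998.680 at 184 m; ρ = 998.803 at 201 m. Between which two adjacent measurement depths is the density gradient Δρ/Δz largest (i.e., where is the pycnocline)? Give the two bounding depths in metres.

79–92 m

Compute the density gradient over each adjacent pair:
  79–92 m: Δρ/Δz = 0.252/13 = 0.019 kg m⁻⁴
  92–184 m: Δρ/Δz = 0.548/92 = 6.0 × 10⁻³ kg m⁻⁴
  184–201 m: Δρ/Δz = 0.123/17 = 7.2 × 10⁻³ kg m⁻⁴
The largest gradient is in the 79–92 m interval — the pycnocline.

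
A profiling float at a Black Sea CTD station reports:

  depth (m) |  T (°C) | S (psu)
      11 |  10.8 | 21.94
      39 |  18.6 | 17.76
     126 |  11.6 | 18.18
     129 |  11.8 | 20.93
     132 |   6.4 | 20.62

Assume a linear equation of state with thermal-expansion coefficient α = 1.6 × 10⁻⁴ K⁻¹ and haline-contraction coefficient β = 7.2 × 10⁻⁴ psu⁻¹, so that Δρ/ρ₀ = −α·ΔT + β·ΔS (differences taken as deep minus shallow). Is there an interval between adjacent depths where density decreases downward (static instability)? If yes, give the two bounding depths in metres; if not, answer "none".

Evaluate Δρ/ρ₀ = −αΔT + βΔS across each adjacent pair:
  11–39 m: −αΔT+βΔS = −(1.6 × 10⁻⁴)(+7.8)+(7.2 × 10⁻⁴)(-4.18) = -4.3 × 10⁻³ → UNSTABLE
  39–126 m: −αΔT+βΔS = −(1.6 × 10⁻⁴)(-7.0)+(7.2 × 10⁻⁴)(+0.42) = 1.4 × 10⁻³ → stable
  126–129 m: −αΔT+βΔS = −(1.6 × 10⁻⁴)(+0.2)+(7.2 × 10⁻⁴)(+2.75) = 1.9 × 10⁻³ → stable
  129–132 m: −αΔT+βΔS = −(1.6 × 10⁻⁴)(-5.4)+(7.2 × 10⁻⁴)(-0.31) = 6.4 × 10⁻⁴ → stable
The 11–39 m interval has Δρ < 0: lighter water underlies denser water.

11–39 m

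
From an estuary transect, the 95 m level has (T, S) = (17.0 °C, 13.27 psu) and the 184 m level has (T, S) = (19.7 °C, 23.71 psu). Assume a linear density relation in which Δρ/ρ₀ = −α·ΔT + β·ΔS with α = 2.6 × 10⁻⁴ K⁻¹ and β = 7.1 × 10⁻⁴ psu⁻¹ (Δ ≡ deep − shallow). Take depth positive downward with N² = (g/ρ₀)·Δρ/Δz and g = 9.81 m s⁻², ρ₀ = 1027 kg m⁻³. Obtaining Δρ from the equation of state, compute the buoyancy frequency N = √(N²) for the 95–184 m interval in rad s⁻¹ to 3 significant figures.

0.0272 rad s⁻¹

ΔT = +2.7 K, ΔS = +10.44 psu (deep − shallow).
Δρ/ρ₀ = −αΔT + βΔS = -7.02 × 10⁻⁴ + 7.4124 × 10⁻³ = 6.7104 × 10⁻³, so Δρ ≈ 6.892 kg m⁻³.
N² = (g/ρ₀)·Δρ/Δz = g·(Δρ/ρ₀)/Δz = 9.81 × 6.7104 × 10⁻³ / 89 = 7.3965 × 10⁻⁴ s⁻².
N = √(7.3965 × 10⁻⁴) = 0.027197 rad s⁻¹ ≈ 0.0272 rad s⁻¹.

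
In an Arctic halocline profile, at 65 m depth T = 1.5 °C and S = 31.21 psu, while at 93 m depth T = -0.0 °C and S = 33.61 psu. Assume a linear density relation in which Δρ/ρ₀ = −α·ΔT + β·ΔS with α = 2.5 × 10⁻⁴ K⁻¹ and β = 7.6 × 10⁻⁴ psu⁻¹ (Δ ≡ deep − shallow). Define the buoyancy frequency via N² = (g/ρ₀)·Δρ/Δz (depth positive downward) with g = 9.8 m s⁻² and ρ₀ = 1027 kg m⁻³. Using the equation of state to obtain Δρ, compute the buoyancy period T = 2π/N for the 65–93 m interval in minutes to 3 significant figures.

3.77 min

ΔT = -1.5 K, ΔS = +2.40 psu (deep − shallow).
Δρ/ρ₀ = −αΔT + βΔS = 3.75 × 10⁻⁴ + 1.824 × 10⁻³ = 2.199 × 10⁻³, so Δρ ≈ 2.258 kg m⁻³.
N² = (g/ρ₀)·Δρ/Δz = g·(Δρ/ρ₀)/Δz = 9.8 × 2.199 × 10⁻³ / 28 = 7.6965 × 10⁻⁴ s⁻².
N = √(7.6965 × 10⁻⁴) = 0.027743 rad s⁻¹ → T = 2π/N = 226.48 s = 3.7747 min ≈ 3.77 min.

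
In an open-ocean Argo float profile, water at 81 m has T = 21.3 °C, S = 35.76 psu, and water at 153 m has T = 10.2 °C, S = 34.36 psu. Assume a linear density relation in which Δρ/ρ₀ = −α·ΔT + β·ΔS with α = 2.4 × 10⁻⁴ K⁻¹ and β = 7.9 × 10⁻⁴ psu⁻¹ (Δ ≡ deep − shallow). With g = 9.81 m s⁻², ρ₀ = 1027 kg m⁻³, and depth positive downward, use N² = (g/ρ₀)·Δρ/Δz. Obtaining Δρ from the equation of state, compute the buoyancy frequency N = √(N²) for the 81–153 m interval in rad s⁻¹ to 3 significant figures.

ΔT = -11.1 K, ΔS = -1.40 psu (deep − shallow).
Δρ/ρ₀ = −αΔT + βΔS = 2.664 × 10⁻³ − 1.106 × 10⁻³ = 1.558 × 10⁻³, so Δρ ≈ 1.600 kg m⁻³.
N² = (g/ρ₀)·Δρ/Δz = g·(Δρ/ρ₀)/Δz = 9.81 × 1.558 × 10⁻³ / 72 = 2.1228 × 10⁻⁴ s⁻².
N = √(2.1228 × 10⁻⁴) = 0.014570 rad s⁻¹ ≈ 0.0146 rad s⁻¹.

0.0146 rad s⁻¹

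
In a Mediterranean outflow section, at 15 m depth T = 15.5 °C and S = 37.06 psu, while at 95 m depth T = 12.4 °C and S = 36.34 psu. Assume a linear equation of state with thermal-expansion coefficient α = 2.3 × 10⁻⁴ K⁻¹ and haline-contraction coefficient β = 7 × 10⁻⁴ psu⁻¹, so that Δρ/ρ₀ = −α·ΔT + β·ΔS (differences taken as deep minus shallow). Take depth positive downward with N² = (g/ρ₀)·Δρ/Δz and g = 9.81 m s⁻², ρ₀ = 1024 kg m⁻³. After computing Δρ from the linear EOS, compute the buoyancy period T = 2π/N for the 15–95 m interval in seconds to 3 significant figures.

ΔT = -3.1 K, ΔS = -0.72 psu (deep − shallow).
Δρ/ρ₀ = −αΔT + βΔS = 7.13 × 10⁻⁴ − 5.04 × 10⁻⁴ = 2.09 × 10⁻⁴, so Δρ ≈ 0.2140 kg m⁻³.
N² = (g/ρ₀)·Δρ/Δz = g·(Δρ/ρ₀)/Δz = 9.81 × 2.09 × 10⁻⁴ / 80 = 2.5629 × 10⁻⁵ s⁻².
N = √(2.5629 × 10⁻⁵) = 5.0625 × 10⁻³ rad s⁻¹ → T = 2π/N = 1.2411 × 10³ s ≈ 1.24 × 10³ s.

1.24 × 10³ s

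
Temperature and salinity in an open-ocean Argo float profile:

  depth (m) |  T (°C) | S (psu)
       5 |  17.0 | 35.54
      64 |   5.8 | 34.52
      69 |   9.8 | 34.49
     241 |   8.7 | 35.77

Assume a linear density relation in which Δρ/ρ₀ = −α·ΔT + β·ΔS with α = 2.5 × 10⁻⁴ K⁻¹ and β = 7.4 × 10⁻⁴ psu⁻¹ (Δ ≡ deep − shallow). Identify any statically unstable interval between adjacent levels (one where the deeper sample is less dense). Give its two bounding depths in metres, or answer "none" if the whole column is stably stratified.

Evaluate Δρ/ρ₀ = −αΔT + βΔS across each adjacent pair:
  5–64 m: −αΔT+βΔS = −(2.5 × 10⁻⁴)(-11.2)+(7.4 × 10⁻⁴)(-1.02) = 2.0 × 10⁻³ → stable
  64–69 m: −αΔT+βΔS = −(2.5 × 10⁻⁴)(+4.0)+(7.4 × 10⁻⁴)(-0.03) = -1.0 × 10⁻³ → UNSTABLE
  69–241 m: −αΔT+βΔS = −(2.5 × 10⁻⁴)(-1.1)+(7.4 × 10⁻⁴)(+1.28) = 1.2 × 10⁻³ → stable
The 64–69 m interval has Δρ < 0: lighter water underlies denser water.

64–69 m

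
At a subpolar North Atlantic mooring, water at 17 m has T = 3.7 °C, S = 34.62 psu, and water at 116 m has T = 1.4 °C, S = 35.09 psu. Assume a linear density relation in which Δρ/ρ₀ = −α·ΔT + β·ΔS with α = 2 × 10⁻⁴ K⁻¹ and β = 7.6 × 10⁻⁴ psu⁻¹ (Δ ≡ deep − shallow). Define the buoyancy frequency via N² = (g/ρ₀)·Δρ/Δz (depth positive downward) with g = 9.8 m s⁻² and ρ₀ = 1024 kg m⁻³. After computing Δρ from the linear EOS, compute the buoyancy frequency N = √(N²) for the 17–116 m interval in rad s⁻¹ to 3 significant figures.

ΔT = -2.3 K, ΔS = +0.47 psu (deep − shallow).
Δρ/ρ₀ = −αΔT + βΔS = 4.60 × 10⁻⁴ + 3.572 × 10⁻⁴ = 8.172 × 10⁻⁴, so Δρ ≈ 0.8368 kg m⁻³.
N² = (g/ρ₀)·Δρ/Δz = g·(Δρ/ρ₀)/Δz = 9.8 × 8.172 × 10⁻⁴ / 99 = 8.0895 × 10⁻⁵ s⁻².
N = √(8.0895 × 10⁻⁵) = 8.9942 × 10⁻³ rad s⁻¹ ≈ 8.99 × 10⁻³ rad s⁻¹.

8.99 × 10⁻³ rad s⁻¹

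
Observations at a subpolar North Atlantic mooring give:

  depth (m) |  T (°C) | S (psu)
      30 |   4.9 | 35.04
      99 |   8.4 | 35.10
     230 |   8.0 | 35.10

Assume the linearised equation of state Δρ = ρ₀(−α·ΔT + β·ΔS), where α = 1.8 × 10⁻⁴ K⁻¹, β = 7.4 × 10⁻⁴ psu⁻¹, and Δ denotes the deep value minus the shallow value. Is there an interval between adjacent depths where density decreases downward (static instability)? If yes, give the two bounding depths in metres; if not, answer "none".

Evaluate Δρ/ρ₀ = −αΔT + βΔS across each adjacent pair:
  30–99 m: −αΔT+βΔS = −(1.8 × 10⁻⁴)(+3.5)+(7.4 × 10⁻⁴)(+0.06) = -5.9 × 10⁻⁴ → UNSTABLE
  99–230 m: −αΔT+βΔS = −(1.8 × 10⁻⁴)(-0.4)+(7.4 × 10⁻⁴)(+0.00) = 7.2 × 10⁻⁵ → stable
The 30–99 m interval has Δρ < 0: lighter water underlies denser water.

30–99 m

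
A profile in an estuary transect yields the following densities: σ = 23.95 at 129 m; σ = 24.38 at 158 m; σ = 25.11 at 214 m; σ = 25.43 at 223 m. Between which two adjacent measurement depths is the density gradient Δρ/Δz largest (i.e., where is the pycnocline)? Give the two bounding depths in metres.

Compute the density gradient over each adjacent pair:
  129–158 m: Δρ/Δz = 0.43/29 = 0.015 kg m⁻⁴
  158–214 m: Δρ/Δz = 0.73/56 = 0.013 kg m⁻⁴
  214–223 m: Δρ/Δz = 0.32/9 = 0.036 kg m⁻⁴
The largest gradient is in the 214–223 m interval — the pycnocline.

214–223 m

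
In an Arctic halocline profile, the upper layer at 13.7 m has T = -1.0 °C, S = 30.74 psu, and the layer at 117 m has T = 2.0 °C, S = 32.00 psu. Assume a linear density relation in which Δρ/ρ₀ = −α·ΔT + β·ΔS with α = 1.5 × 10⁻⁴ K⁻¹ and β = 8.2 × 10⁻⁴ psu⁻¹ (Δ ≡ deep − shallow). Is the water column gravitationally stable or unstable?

stable

ΔT = 2.0 − -1.0 = +3.0 K and ΔS = 32.00 − 30.74 = +1.26 psu (deep − shallow).
−αΔT = -4.50 × 10⁻⁴; βΔS = 1.0332 × 10⁻³; sum Δρ/ρ₀ = 5.832 × 10⁻⁴.
Δρ/ρ₀ > 0, so Δρ > 0: deeper water is denser → statically stable.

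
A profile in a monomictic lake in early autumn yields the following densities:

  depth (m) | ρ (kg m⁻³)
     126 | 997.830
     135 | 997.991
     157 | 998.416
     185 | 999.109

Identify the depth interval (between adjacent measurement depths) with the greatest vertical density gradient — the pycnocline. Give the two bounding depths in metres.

Compute the density gradient over each adjacent pair:
  126–135 m: Δρ/Δz = 0.161/9 = 0.018 kg m⁻⁴
  135–157 m: Δρ/Δz = 0.425/22 = 0.019 kg m⁻⁴
  157–185 m: Δρ/Δz = 0.693/28 = 0.025 kg m⁻⁴
The largest gradient is in the 157–185 m interval — the pycnocline.

157–185 m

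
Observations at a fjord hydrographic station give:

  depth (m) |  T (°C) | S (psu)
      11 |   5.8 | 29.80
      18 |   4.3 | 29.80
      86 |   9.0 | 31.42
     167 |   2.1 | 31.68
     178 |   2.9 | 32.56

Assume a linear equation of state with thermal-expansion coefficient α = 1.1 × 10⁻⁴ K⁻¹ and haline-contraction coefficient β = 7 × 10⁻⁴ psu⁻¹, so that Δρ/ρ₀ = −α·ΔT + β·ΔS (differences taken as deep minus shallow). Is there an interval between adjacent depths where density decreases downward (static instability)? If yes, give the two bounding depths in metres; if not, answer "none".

none

Evaluate Δρ/ρ₀ = −αΔT + βΔS across each adjacent pair:
  11–18 m: −αΔT+βΔS = −(1.1 × 10⁻⁴)(-1.5)+(7 × 10⁻⁴)(+0.00) = 1.6 × 10⁻⁴ → stable
  18–86 m: −αΔT+βΔS = −(1.1 × 10⁻⁴)(+4.7)+(7 × 10⁻⁴)(+1.62) = 6.2 × 10⁻⁴ → stable
  86–167 m: −αΔT+βΔS = −(1.1 × 10⁻⁴)(-6.9)+(7 × 10⁻⁴)(+0.26) = 9.4 × 10⁻⁴ → stable
  167–178 m: −αΔT+βΔS = −(1.1 × 10⁻⁴)(+0.8)+(7 × 10⁻⁴)(+0.88) = 5.3 × 10⁻⁴ → stable
Every interval has Δρ > 0: the column is stably stratified throughout.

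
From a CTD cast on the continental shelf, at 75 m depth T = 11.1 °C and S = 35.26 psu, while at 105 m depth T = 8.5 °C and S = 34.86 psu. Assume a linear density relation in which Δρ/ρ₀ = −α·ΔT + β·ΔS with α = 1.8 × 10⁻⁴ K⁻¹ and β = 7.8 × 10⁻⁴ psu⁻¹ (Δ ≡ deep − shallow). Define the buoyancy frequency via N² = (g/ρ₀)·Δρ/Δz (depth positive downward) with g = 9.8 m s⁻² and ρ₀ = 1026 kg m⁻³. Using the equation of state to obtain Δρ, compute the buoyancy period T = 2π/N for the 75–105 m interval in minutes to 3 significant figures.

ΔT = -2.6 K, ΔS = -0.40 psu (deep − shallow).
Δρ/ρ₀ = −αΔT + βΔS = 4.68 × 10⁻⁴ − 3.12 × 10⁻⁴ = 1.56 × 10⁻⁴, so Δρ ≈ 0.1601 kg m⁻³.
N² = (g/ρ₀)·Δρ/Δz = g·(Δρ/ρ₀)/Δz = 9.8 × 1.56 × 10⁻⁴ / 30 = 5.0960 × 10⁻⁵ s⁻².
N = √(5.0960 × 10⁻⁵) = 7.1386 × 10⁻³ rad s⁻¹ → T = 2π/N = 880.17 s = 14.669 min ≈ 14.7 min.

14.7 min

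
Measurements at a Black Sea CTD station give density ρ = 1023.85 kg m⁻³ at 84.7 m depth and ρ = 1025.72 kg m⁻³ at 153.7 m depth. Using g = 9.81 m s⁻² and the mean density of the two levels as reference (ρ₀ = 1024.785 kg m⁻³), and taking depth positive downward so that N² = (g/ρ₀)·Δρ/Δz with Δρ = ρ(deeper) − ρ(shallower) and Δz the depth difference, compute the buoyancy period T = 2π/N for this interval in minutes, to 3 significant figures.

Δρ = 1025.72 − 1023.85 = 1.87 kg m⁻³ over Δz = 153.7 − 84.7 = 69 m.
N² = (9.81/1024.785) × (1.87/69) = 2.5944 × 10⁻⁴ s⁻².
N = √(2.5944 × 10⁻⁴) = 0.016107 rad s⁻¹, so T = 2π/N = 390.09 s = 6.5015 min ≈ 6.50 min.
A positive N² confirms static stability across the interval.

6.50 min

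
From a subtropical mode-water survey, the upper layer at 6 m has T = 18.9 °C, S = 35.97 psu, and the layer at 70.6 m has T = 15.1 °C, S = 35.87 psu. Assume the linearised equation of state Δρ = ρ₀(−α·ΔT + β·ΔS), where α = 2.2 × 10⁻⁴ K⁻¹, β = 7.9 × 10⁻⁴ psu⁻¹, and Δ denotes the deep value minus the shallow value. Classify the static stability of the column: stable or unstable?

stable

ΔT = 15.1 − 18.9 = -3.8 K and ΔS = 35.87 − 35.97 = -0.10 psu (deep − shallow).
−αΔT = 8.36 × 10⁻⁴; βΔS = -7.90 × 10⁻⁵; sum Δρ/ρ₀ = 7.57 × 10⁻⁴.
Δρ/ρ₀ > 0, so Δρ > 0: deeper water is denser → statically stable.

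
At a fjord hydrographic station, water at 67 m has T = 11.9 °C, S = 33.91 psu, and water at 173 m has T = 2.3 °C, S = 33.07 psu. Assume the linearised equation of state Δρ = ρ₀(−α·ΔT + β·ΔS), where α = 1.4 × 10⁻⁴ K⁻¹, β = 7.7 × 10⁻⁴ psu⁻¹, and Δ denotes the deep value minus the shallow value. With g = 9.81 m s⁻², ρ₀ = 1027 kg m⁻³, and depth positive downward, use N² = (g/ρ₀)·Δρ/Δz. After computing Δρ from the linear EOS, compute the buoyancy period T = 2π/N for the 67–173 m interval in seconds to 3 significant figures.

782 s

ΔT = -9.6 K, ΔS = -0.84 psu (deep − shallow).
Δρ/ρ₀ = −αΔT + βΔS = 1.344 × 10⁻³ − 6.468 × 10⁻⁴ = 6.972 × 10⁻⁴, so Δρ ≈ 0.7160 kg m⁻³.
N² = (g/ρ₀)·Δρ/Δz = g·(Δρ/ρ₀)/Δz = 9.81 × 6.972 × 10⁻⁴ / 106 = 6.4524 × 10⁻⁵ s⁻².
N = √(6.4524 × 10⁻⁵) = 8.0327 × 10⁻³ rad s⁻¹ → T = 2π/N = 782.20 s ≈ 782 s.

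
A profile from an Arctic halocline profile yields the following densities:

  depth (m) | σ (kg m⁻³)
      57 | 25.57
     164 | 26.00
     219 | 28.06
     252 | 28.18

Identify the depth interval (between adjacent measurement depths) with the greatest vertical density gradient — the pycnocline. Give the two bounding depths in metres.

164–219 m

Compute the density gradient over each adjacent pair:
  57–164 m: Δρ/Δz = 0.43/107 = 4.0 × 10⁻³ kg m⁻⁴
  164–219 m: Δρ/Δz = 2.06/55 = 0.037 kg m⁻⁴
  219–252 m: Δρ/Δz = 0.12/33 = 3.6 × 10⁻³ kg m⁻⁴
The largest gradient is in the 164–219 m interval — the pycnocline.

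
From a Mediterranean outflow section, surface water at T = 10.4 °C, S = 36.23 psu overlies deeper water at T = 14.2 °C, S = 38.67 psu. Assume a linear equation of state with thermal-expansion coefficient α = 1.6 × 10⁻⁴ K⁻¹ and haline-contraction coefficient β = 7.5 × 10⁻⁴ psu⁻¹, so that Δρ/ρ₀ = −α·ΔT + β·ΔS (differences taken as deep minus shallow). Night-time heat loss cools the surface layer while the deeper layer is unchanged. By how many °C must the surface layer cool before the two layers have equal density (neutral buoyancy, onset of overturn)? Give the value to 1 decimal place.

7.6 °C

Neutral buoyancy requires Δρ = 0, i.e. −α(T_deep − T_surf′) + β(S_deep − S_surf) = 0.
T_surf′ = T_deep − (β/α)·ΔS = 14.2 − (7.5 × 10⁻⁴/1.6 × 10⁻⁴)·(+2.44) = 2.762 °C.
Cooling required: 10.4 − (2.762) = 7.638 °C.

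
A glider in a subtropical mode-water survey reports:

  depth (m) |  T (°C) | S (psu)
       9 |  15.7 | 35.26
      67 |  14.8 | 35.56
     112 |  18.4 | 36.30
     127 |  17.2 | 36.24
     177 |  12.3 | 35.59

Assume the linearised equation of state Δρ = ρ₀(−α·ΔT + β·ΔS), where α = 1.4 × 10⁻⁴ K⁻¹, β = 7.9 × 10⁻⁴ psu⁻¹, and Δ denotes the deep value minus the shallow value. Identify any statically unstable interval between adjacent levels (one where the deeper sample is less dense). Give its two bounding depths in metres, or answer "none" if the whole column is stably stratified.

Evaluate Δρ/ρ₀ = −αΔT + βΔS across each adjacent pair:
  9–67 m: −αΔT+βΔS = −(1.4 × 10⁻⁴)(-0.9)+(7.9 × 10⁻⁴)(+0.30) = 3.6 × 10⁻⁴ → stable
  67–112 m: −αΔT+βΔS = −(1.4 × 10⁻⁴)(+3.6)+(7.9 × 10⁻⁴)(+0.74) = 8.1 × 10⁻⁵ → stable
  112–127 m: −αΔT+βΔS = −(1.4 × 10⁻⁴)(-1.2)+(7.9 × 10⁻⁴)(-0.06) = 1.2 × 10⁻⁴ → stable
  127–177 m: −αΔT+βΔS = −(1.4 × 10⁻⁴)(-4.9)+(7.9 × 10⁻⁴)(-0.65) = 1.7 × 10⁻⁴ → stable
Every interval has Δρ > 0: the column is stably stratified throughout.

none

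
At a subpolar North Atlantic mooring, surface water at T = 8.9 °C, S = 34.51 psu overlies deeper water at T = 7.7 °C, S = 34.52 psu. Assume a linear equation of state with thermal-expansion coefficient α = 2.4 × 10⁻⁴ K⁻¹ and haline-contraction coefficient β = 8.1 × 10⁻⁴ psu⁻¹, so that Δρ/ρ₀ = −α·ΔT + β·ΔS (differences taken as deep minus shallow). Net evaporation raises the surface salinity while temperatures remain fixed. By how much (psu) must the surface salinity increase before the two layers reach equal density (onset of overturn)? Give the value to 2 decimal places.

Neutral buoyancy requires −α(T_deep − T_surf) + β(S_deep − S_surf′) = 0.
S_surf′ = S_deep − (α/β)·ΔT = 34.52 − (2.4 × 10⁻⁴/8.1 × 10⁻⁴)·(-1.2) = 34.8756 psu.
Increase required: 34.8756 − 34.51 = 0.3656 psu.

0.37 psu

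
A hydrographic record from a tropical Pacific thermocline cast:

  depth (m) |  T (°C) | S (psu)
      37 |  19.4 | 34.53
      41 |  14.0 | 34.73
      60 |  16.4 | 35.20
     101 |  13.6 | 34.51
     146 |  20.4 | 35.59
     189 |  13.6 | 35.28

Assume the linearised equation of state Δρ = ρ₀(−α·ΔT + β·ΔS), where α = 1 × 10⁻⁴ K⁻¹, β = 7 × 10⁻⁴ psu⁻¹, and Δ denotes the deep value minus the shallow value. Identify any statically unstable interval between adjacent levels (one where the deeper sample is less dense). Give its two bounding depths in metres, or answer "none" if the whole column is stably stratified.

60–101 m

Evaluate Δρ/ρ₀ = −αΔT + βΔS across each adjacent pair:
  37–41 m: −αΔT+βΔS = −(1 × 10⁻⁴)(-5.4)+(7 × 10⁻⁴)(+0.20) = 6.8 × 10⁻⁴ → stable
  41–60 m: −αΔT+βΔS = −(1 × 10⁻⁴)(+2.4)+(7 × 10⁻⁴)(+0.47) = 8.9 × 10⁻⁵ → stable
  60–101 m: −αΔT+βΔS = −(1 × 10⁻⁴)(-2.8)+(7 × 10⁻⁴)(-0.69) = -2.0 × 10⁻⁴ → UNSTABLE
  101–146 m: −αΔT+βΔS = −(1 × 10⁻⁴)(+6.8)+(7 × 10⁻⁴)(+1.08) = 7.6 × 10⁻⁵ → stable
  146–189 m: −αΔT+βΔS = −(1 × 10⁻⁴)(-6.8)+(7 × 10⁻⁴)(-0.31) = 4.6 × 10⁻⁴ → stable
The 60–101 m interval has Δρ < 0: lighter water underlies denser water.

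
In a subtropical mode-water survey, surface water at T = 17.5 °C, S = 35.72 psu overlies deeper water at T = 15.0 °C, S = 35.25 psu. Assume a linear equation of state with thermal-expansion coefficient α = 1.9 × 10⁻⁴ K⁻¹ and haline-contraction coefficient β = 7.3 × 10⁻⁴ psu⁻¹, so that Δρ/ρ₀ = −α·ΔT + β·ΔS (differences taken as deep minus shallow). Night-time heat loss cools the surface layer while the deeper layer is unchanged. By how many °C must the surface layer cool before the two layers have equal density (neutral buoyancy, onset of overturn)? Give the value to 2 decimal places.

Neutral buoyancy requires Δρ = 0, i.e. −α(T_deep − T_surf′) + β(S_deep − S_surf) = 0.
T_surf′ = T_deep − (β/α)·ΔS = 15.0 − (7.3 × 10⁻⁴/1.9 × 10⁻⁴)·(-0.47) = 16.8058 °C.
Cooling required: 17.5 − (16.8058) = 0.6942 °C.

0.69 °C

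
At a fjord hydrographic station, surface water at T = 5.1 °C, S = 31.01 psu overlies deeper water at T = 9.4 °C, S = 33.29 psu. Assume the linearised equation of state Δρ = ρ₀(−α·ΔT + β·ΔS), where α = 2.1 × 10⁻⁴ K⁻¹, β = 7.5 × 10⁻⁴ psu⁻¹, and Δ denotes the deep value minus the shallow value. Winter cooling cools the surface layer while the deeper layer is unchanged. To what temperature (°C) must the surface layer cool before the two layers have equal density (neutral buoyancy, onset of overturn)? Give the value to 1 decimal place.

1.3 °C

Neutral buoyancy requires Δρ = 0, i.e. −α(T_deep − T_surf′) + β(S_deep − S_surf) = 0.
T_surf′ = T_deep − (β/α)·ΔS = 9.4 − (7.5 × 10⁻⁴/2.1 × 10⁻⁴)·(+2.28) = 1.257 °C.
Cooling required: 5.1 − (1.257) = 3.843 °C.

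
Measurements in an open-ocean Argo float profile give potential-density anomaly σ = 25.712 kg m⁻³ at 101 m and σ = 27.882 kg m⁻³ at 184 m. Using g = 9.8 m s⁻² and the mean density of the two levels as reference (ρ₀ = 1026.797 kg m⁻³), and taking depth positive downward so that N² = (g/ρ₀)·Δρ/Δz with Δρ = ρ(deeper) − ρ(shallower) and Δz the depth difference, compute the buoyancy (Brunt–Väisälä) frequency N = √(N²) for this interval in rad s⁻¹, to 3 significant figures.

0.0158 rad s⁻¹

Δρ = 1027.882 − 1025.712 = 2.170 kg m⁻³ over Δz = 184 − 101 = 83 m.
N² = (9.8/1026.797) × (2.170/83) = 2.4953 × 10⁻⁴ s⁻².
N = √(2.4953 × 10⁻⁴) = 0.015797 rad s⁻¹ ≈ 0.0158 rad s⁻¹.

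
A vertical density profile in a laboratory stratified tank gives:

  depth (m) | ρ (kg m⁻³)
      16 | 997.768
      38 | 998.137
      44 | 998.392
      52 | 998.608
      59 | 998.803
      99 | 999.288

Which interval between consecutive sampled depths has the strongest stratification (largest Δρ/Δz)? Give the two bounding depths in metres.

38–44 m

Compute the density gradient over each adjacent pair:
  16–38 m: Δρ/Δz = 0.369/22 = 0.017 kg m⁻⁴
  38–44 m: Δρ/Δz = 0.255/6 = 0.043 kg m⁻⁴
  44–52 m: Δρ/Δz = 0.216/8 = 0.027 kg m⁻⁴
  52–59 m: Δρ/Δz = 0.195/7 = 0.028 kg m⁻⁴
  59–99 m: Δρ/Δz = 0.485/40 = 0.012 kg m⁻⁴
The largest gradient is in the 38–44 m interval — the pycnocline.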